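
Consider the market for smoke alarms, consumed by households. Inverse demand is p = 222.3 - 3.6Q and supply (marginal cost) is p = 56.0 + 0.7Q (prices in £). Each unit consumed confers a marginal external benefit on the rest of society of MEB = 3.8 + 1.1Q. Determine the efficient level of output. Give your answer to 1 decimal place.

Social marginal benefit = demand + MEB = 226.1 - 2.5Q.
Set SMB = MC: 226.1 - 2.5Q = 56.0 + 0.7Q → Q* = 53.1563.

Q* = 53.2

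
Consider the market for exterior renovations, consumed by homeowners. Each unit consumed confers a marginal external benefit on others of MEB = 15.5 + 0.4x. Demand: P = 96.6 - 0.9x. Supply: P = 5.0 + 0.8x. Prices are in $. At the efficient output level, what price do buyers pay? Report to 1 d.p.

P = $22.5

Social marginal benefit = demand + MEB = 112.1 - 0.5x.
Set SMB = MC: 112.1 - 0.5x = 5.0 + 0.8x → x* = 82.3846.
Consumer price on the demand curve at x*: 96.6 − 0.9×82.3846 = 22.4539.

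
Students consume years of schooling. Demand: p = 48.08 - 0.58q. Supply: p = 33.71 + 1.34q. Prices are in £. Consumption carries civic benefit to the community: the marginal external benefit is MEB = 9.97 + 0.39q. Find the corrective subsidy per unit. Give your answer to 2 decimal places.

subsidy = £16.17 per unit

Social marginal benefit = demand + MEB = 58.05 - 0.19q.
Set SMB = MC: 58.05 - 0.19q = 33.71 + 1.34q → q* = 15.9085.
The Pigouvian subsidy equals MEB at q*: 9.97 + 0.39×15.9085 = 16.1743.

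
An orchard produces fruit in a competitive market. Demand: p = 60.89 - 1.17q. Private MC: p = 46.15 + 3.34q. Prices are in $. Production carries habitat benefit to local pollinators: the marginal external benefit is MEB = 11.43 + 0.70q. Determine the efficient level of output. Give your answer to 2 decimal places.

Social marginal cost = private MC − MEB = 34.72 + 2.64q.
Set SMC = demand: 34.72 + 2.64q = 60.89 - 1.17q → q* = 6.8688.

q* = 6.87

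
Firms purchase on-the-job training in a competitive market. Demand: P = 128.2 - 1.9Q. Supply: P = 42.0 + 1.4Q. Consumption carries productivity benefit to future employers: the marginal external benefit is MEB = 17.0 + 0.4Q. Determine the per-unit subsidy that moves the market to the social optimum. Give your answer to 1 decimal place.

Social marginal benefit = demand + MEB = 145.2 - 1.5Q.
Set SMB = MC: 145.2 - 1.5Q = 42.0 + 1.4Q → Q* = 35.5862.
The Pigouvian subsidy equals MEB at Q*: 17.0 + 0.4×35.5862 = 31.2345.

subsidy = 31.2 per unit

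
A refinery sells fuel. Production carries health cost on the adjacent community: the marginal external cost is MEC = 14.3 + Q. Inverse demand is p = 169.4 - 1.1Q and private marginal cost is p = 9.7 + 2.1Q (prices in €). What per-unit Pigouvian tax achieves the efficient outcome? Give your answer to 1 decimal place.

Social marginal cost = private MC + MEC = 24.0 + 3.1Q.
Set SMC = demand: 24.0 + 3.1Q = 169.4 - 1.1Q → Q* = 34.6190.
The Pigouvian tax equals MEC at Q*: 14.3 + 1.0×34.6190 = 48.9190.

tax = €48.9 per unit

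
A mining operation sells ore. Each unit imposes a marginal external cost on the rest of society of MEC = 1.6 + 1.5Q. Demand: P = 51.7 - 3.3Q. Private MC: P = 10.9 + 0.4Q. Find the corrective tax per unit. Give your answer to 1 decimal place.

Social marginal cost = private MC + MEC = 12.5 + 1.9Q.
Set SMC = demand: 12.5 + 1.9Q = 51.7 - 3.3Q → Q* = 7.5385.
The Pigouvian tax equals MEC at Q*: 1.6 + 1.5×7.5385 = 12.9078.

tax = 12.9 per unit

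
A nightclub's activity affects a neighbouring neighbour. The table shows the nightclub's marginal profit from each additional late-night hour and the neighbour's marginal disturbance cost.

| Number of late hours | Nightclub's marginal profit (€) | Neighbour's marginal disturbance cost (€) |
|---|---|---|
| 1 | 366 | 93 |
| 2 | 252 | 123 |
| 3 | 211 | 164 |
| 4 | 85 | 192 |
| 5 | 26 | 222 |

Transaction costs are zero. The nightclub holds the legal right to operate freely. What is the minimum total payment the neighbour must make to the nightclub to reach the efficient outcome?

Left alone the nightclub would choose level 5 (marginal profit stays positive).
Efficient level: k* = 3 (marginal profit ≥ marginal disturbance cost through 3).
The neighbour must at least cover the nightclub's forgone profit from cutting 5→3: 85 + 26 = 111.

€111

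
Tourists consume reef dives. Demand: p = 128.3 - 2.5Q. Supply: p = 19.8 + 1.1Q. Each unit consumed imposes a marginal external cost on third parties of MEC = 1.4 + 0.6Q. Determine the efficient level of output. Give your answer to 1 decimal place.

Q* = 25.5

Social marginal benefit = demand − MEC = 126.9 - 3.1Q.
Set SMB = MC: 126.9 - 3.1Q = 19.8 + 1.1Q → Q* = 25.5000.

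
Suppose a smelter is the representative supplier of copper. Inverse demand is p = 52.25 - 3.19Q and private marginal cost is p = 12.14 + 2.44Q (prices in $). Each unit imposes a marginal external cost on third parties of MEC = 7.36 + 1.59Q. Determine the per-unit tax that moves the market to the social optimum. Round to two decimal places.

tax = $14.57 per unit

Social marginal cost = private MC + MEC = 19.50 + 4.03Q.
Set SMC = demand: 19.50 + 4.03Q = 52.25 - 3.19Q → Q* = 4.5360.
The Pigouvian tax equals MEC at Q*: 7.36 + 1.59×4.5360 = 14.5722.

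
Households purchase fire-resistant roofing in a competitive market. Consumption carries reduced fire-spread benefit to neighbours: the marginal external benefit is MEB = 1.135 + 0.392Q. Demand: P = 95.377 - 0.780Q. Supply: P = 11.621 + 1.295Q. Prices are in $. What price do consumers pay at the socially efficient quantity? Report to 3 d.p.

P = $56.034

Social marginal benefit = demand + MEB = 96.512 - 0.388Q.
Set SMB = MC: 96.512 - 0.388Q = 11.621 + 1.295Q → Q* = 50.4403.
Consumer price on the demand curve at Q*: 95.377 − 0.780×50.4403 = 56.0336.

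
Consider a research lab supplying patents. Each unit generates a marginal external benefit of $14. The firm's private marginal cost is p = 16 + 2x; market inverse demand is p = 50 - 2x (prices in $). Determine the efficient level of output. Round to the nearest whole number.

Social marginal cost = private MC − MEB = 2 + 2x.
Set SMC = demand: 2 + 2x = 50 - 2x → x* = 12.0000.

x* = 12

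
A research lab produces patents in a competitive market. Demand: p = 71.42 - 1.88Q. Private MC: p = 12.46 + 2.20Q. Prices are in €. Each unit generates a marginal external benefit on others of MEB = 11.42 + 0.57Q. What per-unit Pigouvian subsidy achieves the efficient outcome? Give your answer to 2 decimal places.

subsidy = €22.85 per unit

Social marginal cost = private MC − MEB = 1.04 + 1.63Q.
Set SMC = demand: 1.04 + 1.63Q = 71.42 - 1.88Q → Q* = 20.0513.
The Pigouvian subsidy equals MEB at Q*: 11.42 + 0.57×20.0513 = 22.8492.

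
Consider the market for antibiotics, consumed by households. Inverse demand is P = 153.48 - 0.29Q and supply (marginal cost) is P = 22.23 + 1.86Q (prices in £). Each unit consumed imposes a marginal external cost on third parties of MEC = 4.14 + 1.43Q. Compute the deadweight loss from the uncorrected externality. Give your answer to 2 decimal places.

Market equilibrium (private): 22.23 + 1.86Q = 153.48 - 0.29Q → Q_m = 61.0465.
Social marginal benefit = demand − MEC = 149.34 - 1.72Q.
Set SMB = MC: 149.34 - 1.72Q = 22.23 + 1.86Q → Q* = 35.5056.
Height of the DWL triangle at Q_m is MC(Q_m) − SMB(Q_m) = MEC(Q_m) = 91.4365.
DWL = ½ × 25.5409 × 91.4365 = 1167.6853.

DWL = £1167.69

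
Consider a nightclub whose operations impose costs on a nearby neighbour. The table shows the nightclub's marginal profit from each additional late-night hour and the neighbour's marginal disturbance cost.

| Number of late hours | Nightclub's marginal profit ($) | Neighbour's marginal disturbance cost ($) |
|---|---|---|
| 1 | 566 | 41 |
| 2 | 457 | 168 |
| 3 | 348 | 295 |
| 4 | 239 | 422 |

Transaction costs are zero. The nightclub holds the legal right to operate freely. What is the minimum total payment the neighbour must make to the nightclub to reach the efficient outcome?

$239

Left alone the nightclub would choose level 4 (marginal profit stays positive).
Efficient level: k* = 3 (marginal profit ≥ marginal disturbance cost through 3).
The neighbour must at least cover the nightclub's forgone profit from cutting 4→3: 239 = 239.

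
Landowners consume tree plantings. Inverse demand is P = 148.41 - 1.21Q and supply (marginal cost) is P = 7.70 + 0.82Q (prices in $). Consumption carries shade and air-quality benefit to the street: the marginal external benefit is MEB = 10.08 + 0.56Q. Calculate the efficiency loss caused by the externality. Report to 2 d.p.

Market equilibrium (private): 7.70 + 0.82Q = 148.41 - 1.21Q → Q_m = 69.3153.
Social marginal benefit = demand + MEB = 158.49 - 0.65Q.
Set SMB = MC: 158.49 - 0.65Q = 7.70 + 0.82Q → Q* = 102.5782.
Height of the DWL triangle at Q_m is SMB(Q_m) − MC(Q_m) = MEB(Q_m) = 48.8966.
DWL = ½ × 33.2629 × 48.8966 = 813.2214.

DWL = $813.22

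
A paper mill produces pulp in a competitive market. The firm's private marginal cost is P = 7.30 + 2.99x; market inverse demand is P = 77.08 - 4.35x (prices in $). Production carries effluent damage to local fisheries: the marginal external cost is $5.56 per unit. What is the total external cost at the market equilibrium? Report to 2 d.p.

$52.86

Market equilibrium (private): 7.30 + 2.99x = 77.08 - 4.35x → x_m = 9.5068.
Total external cost = MEC × x_m = 5.56 × 9.5068 = 52.8578.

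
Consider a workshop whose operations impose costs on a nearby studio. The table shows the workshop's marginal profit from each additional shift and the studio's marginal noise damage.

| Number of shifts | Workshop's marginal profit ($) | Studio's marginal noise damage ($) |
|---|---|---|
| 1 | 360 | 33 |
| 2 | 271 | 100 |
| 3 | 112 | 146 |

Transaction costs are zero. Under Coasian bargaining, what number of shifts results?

2

Bargaining reaches the level where marginal profit last exceeds marginal noise damage.
That holds through level 2 (271 ≥ 100) but not at 3 (112 < 146).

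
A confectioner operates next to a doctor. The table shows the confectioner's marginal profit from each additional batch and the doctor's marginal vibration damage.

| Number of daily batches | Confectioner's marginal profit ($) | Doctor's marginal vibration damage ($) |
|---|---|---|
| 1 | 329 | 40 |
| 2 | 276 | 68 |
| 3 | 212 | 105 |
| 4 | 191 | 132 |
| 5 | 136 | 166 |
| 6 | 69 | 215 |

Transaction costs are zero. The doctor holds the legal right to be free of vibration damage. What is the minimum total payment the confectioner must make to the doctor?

Efficient level: marginal profit ≥ marginal vibration damage through level 4, so k* = 4.
With the doctor holding the right, the confectioner must at least compensate total damage at k*: 40 + 68 + 105 + 132 = 345.

$345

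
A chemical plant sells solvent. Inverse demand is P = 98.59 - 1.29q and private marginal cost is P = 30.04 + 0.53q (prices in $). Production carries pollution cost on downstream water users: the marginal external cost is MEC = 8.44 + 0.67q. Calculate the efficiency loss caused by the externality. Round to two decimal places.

Market equilibrium (private): 30.04 + 0.53q = 98.59 - 1.29q → q_m = 37.6648.
Social marginal cost = private MC + MEC = 38.48 + 1.20q.
Set SMC = demand: 38.48 + 1.20q = 98.59 - 1.29q → q* = 24.1406.
Height of the DWL triangle at q_m is SMC(q_m) − demand(q_m) = MEC(q_m) = 33.6754.
DWL = ½ × 13.5242 × 33.6754 = 227.7164.

DWL = $227.72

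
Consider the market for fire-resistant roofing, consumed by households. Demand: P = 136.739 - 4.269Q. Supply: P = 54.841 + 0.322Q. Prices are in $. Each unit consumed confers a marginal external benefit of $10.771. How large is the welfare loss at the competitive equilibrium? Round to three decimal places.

Market equilibrium (private): 54.841 + 0.322Q = 136.739 - 4.269Q → Q_m = 17.8388.
Social marginal benefit = demand + MEB = 147.510 - 4.269Q.
Set SMB = MC: 147.510 - 4.269Q = 54.841 + 0.322Q → Q* = 20.1849.
The welfare-loss triangle has base |Q_m − Q*| and height MEB(Q_m) (the vertical gap between SMB and MC is zero at Q* and MEB at Q_m).
DWL = ½ × 2.3461 × 10.7710 = 12.6349.

DWL = $12.635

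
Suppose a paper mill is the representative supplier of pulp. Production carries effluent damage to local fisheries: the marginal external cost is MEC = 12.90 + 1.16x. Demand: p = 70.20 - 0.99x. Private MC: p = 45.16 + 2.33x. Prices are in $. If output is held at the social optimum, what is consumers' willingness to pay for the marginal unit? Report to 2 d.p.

P = $67.52

Social marginal cost = private MC + MEC = 58.06 + 3.49x.
Set SMC = demand: 58.06 + 3.49x = 70.20 - 0.99x → x* = 2.7098.
Consumer price on the demand curve at x*: 70.20 − 0.99×2.7098 = 67.5173.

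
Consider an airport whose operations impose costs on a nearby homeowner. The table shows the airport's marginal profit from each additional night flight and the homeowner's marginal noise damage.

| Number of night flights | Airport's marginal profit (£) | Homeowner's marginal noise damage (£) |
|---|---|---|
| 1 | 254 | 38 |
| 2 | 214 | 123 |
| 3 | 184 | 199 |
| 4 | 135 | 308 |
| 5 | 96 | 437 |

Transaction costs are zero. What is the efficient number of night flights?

Bargaining reaches the level where marginal profit last exceeds marginal noise damage.
That holds through level 2 (214 ≥ 123) but not at 3 (184 < 199).

2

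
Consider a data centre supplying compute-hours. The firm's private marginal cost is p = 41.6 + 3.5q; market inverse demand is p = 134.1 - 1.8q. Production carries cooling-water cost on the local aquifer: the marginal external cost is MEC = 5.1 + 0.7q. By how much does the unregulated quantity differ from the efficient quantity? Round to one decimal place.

Market equilibrium (private): 41.6 + 3.5q = 134.1 - 1.8q → q_m = 17.4528.
Social marginal cost = private MC + MEC = 46.7 + 4.2q.
Set SMC = demand: 46.7 + 4.2q = 134.1 - 1.8q → q* = 14.5667.
Gap = |17.4528 − 14.5667| = 2.8861.

2.9 units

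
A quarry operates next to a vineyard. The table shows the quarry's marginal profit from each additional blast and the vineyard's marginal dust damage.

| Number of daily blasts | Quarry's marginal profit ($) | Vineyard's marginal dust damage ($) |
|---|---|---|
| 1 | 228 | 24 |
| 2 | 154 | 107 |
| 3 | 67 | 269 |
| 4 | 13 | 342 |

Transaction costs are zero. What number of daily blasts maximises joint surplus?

2

Bargaining reaches the level where marginal profit last exceeds marginal dust damage.
That holds through level 2 (154 ≥ 107) but not at 3 (67 < 269).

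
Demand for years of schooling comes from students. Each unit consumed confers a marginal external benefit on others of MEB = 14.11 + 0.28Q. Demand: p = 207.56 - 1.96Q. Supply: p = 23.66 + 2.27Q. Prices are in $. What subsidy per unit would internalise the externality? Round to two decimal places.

subsidy = $28.15 per unit

Social marginal benefit = demand + MEB = 221.67 - 1.68Q.
Set SMB = MC: 221.67 - 1.68Q = 23.66 + 2.27Q → Q* = 50.1291.
The Pigouvian subsidy equals MEB at Q*: 14.11 + 0.28×50.1291 = 28.1461.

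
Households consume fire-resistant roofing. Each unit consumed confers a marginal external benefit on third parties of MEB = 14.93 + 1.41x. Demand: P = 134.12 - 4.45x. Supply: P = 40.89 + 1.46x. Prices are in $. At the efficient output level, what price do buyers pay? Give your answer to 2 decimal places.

P = $27.16

Social marginal benefit = demand + MEB = 149.05 - 3.04x.
Set SMB = MC: 149.05 - 3.04x = 40.89 + 1.46x → x* = 24.0356.
Consumer price on the demand curve at x*: 134.12 − 4.45×24.0356 = 27.1616.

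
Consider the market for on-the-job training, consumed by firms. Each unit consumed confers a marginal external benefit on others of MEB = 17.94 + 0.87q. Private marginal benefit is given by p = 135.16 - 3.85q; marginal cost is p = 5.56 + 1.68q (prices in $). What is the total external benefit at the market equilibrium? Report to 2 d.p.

Market equilibrium (private): 5.56 + 1.68q = 135.16 - 3.85q → q_m = 23.4358.
Total external benefit = ∫₀^{q_m} (17.94 + 0.87q) dq = 17.94×23.4358 + ½×0.87×23.4358² = 659.3562.

$659.36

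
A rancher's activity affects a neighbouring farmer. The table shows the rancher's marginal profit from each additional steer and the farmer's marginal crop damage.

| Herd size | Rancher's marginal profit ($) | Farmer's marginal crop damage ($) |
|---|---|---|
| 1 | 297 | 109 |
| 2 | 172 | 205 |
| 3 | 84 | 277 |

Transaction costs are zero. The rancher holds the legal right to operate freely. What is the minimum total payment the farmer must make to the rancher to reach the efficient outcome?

$256

Left alone the rancher would choose level 3 (marginal profit stays positive).
Efficient level: k* = 1 (marginal profit ≥ marginal crop damage through 1).
The farmer must at least cover the rancher's forgone profit from cutting 3→1: 172 + 84 = 256.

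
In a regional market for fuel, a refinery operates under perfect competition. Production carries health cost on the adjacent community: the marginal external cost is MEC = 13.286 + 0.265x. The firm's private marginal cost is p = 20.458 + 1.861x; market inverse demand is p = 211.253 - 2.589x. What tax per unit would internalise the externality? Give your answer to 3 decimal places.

tax = 23.263 per unit

Social marginal cost = private MC + MEC = 33.744 + 2.126x.
Set SMC = demand: 33.744 + 2.126x = 211.253 - 2.589x → x* = 37.6477.
The Pigouvian tax equals MEC at x*: 13.286 + 0.265×37.6477 = 23.2626.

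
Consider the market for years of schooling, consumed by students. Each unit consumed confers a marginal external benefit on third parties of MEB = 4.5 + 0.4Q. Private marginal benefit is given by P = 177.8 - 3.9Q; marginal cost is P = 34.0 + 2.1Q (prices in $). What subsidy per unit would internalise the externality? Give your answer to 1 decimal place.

Social marginal benefit = demand + MEB = 182.3 - 3.5Q.
Set SMB = MC: 182.3 - 3.5Q = 34.0 + 2.1Q → Q* = 26.4821.
The Pigouvian subsidy equals MEB at Q*: 4.5 + 0.4×26.4821 = 15.0928.

subsidy = $15.1 per unit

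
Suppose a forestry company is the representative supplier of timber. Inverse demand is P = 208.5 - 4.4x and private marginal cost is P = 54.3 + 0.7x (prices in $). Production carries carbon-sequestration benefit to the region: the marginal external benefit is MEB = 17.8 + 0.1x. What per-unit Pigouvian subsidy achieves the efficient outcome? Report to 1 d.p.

subsidy = $21.2 per unit

Social marginal cost = private MC − MEB = 36.5 + 0.6x.
Set SMC = demand: 36.5 + 0.6x = 208.5 - 4.4x → x* = 34.4000.
The Pigouvian subsidy equals MEB at x*: 17.8 + 0.1×34.4000 = 21.2400.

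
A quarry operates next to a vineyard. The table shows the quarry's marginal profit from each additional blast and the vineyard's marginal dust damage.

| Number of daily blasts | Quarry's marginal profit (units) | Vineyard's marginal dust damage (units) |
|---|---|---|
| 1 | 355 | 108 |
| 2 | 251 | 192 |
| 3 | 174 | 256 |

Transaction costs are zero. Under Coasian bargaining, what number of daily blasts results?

Bargaining reaches the level where marginal profit last exceeds marginal dust damage.
That holds through level 2 (251 ≥ 192) but not at 3 (174 < 256).

2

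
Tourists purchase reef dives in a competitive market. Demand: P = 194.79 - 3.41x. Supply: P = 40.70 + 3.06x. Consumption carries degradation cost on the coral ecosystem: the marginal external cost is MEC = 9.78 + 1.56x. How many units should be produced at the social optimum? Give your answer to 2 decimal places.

x* = 17.97

Social marginal benefit = demand − MEC = 185.01 - 4.97x.
Set SMB = MC: 185.01 - 4.97x = 40.70 + 3.06x → x* = 17.9714.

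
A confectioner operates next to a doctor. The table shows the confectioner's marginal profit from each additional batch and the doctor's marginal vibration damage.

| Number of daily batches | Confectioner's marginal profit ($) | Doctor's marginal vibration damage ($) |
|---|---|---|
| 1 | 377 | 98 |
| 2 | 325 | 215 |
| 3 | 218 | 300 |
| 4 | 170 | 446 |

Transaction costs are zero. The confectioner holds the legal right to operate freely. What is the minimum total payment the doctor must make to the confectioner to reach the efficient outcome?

$388

Left alone the confectioner would choose level 4 (marginal profit stays positive).
Efficient level: k* = 2 (marginal profit ≥ marginal vibration damage through 2).
The doctor must at least cover the confectioner's forgone profit from cutting 4→2: 218 + 170 = 388.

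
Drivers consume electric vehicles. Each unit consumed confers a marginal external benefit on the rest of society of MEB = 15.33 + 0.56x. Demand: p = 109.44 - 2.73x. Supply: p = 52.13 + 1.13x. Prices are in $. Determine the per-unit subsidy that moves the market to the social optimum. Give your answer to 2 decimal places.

subsidy = $27.66 per unit

Social marginal benefit = demand + MEB = 124.77 - 2.17x.
Set SMB = MC: 124.77 - 2.17x = 52.13 + 1.13x → x* = 22.0121.
The Pigouvian subsidy equals MEB at x*: 15.33 + 0.56×22.0121 = 27.6568.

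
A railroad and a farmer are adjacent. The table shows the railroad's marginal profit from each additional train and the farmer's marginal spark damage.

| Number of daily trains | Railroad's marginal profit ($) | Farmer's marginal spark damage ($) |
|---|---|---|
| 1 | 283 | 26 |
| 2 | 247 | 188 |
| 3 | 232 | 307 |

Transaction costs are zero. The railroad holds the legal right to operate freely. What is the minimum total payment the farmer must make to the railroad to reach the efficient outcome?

Left alone the railroad would choose level 3 (marginal profit stays positive).
Efficient level: k* = 2 (marginal profit ≥ marginal spark damage through 2).
The farmer must at least cover the railroad's forgone profit from cutting 3→2: 232 = 232.

$232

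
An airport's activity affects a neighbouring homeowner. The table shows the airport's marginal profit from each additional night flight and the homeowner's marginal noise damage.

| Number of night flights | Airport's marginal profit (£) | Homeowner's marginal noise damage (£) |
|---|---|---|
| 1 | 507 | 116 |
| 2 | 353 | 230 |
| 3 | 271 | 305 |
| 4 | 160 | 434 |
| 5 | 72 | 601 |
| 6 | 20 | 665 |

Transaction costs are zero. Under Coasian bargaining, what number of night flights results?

Bargaining reaches the level where marginal profit last exceeds marginal noise damage.
That holds through level 2 (353 ≥ 230) but not at 3 (271 < 305).

2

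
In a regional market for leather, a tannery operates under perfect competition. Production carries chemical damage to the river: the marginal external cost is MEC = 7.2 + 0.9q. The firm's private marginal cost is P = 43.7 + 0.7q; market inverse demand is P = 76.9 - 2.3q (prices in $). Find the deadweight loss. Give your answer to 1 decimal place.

Market equilibrium (private): 43.7 + 0.7q = 76.9 - 2.3q → q_m = 11.0667.
Social marginal cost = private MC + MEC = 50.9 + 1.6q.
Set SMC = demand: 50.9 + 1.6q = 76.9 - 2.3q → q* = 6.6667.
The loss is the area between SMC and demand from q* to q_m; with linear curves that's a triangle of height MEC(q_m).
DWL = ½ × 4.4000 × 17.1600 = 37.7520.

DWL = $37.8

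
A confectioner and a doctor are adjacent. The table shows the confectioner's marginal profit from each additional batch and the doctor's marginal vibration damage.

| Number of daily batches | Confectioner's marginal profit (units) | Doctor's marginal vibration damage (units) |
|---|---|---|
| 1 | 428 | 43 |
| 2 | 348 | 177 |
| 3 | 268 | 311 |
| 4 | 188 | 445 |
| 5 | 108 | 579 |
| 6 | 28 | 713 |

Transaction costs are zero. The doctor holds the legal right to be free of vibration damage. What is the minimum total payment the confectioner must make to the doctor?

220

Efficient level: marginal profit ≥ marginal vibration damage through level 2, so k* = 2.
With the doctor holding the right, the confectioner must at least compensate total damage at k*: 43 + 177 = 220.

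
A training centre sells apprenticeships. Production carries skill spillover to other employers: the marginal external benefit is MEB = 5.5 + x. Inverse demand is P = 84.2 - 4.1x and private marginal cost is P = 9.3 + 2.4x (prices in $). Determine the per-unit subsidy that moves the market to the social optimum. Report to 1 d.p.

Social marginal cost = private MC − MEB = 3.8 + 1.4x.
Set SMC = demand: 3.8 + 1.4x = 84.2 - 4.1x → x* = 14.6182.
The Pigouvian subsidy equals MEB at x*: 5.5 + 1.0×14.6182 = 20.1182.

subsidy = $20.1 per unit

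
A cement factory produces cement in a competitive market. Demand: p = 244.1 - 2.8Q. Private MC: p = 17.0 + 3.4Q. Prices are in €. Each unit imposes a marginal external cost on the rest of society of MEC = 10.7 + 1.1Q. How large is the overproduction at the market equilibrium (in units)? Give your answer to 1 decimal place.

Market equilibrium (private): 17.0 + 3.4Q = 244.1 - 2.8Q → Q_m = 36.6290.
Social marginal cost = private MC + MEC = 27.7 + 4.5Q.
Set SMC = demand: 27.7 + 4.5Q = 244.1 - 2.8Q → Q* = 29.6438.
Gap = |36.6290 − 29.6438| = 6.9852.

7.0 units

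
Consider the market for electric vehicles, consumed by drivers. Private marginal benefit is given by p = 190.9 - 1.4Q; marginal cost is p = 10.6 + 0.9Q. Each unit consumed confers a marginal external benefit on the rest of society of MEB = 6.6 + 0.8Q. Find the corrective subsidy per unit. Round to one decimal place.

Social marginal benefit = demand + MEB = 197.5 - 0.6Q.
Set SMB = MC: 197.5 - 0.6Q = 10.6 + 0.9Q → Q* = 124.6000.
The Pigouvian subsidy equals MEB at Q*: 6.6 + 0.8×124.6000 = 106.2800.

subsidy = 106.3 per unit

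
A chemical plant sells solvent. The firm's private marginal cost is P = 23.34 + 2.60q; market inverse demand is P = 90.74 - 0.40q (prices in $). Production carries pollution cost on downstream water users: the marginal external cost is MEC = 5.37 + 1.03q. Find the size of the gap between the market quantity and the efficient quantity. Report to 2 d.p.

7.07 units

Market equilibrium (private): 23.34 + 2.60q = 90.74 - 0.40q → q_m = 22.4667.
Social marginal cost = private MC + MEC = 28.71 + 3.63q.
Set SMC = demand: 28.71 + 3.63q = 90.74 - 0.40q → q* = 15.3921.
Gap = |22.4667 − 15.3921| = 7.0746.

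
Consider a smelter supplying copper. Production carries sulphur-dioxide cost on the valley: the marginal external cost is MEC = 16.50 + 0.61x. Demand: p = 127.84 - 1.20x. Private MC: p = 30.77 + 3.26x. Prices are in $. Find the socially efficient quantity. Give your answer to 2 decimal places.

Social marginal cost = private MC + MEC = 47.27 + 3.87x.
Set SMC = demand: 47.27 + 3.87x = 127.84 - 1.20x → x* = 15.8915.

x* = 15.89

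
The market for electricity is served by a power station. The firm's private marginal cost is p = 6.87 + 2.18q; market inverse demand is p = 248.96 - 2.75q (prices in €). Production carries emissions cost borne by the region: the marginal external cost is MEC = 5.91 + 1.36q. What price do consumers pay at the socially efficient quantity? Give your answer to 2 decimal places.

P = €145.70

Social marginal cost = private MC + MEC = 12.78 + 3.54q.
Set SMC = demand: 12.78 + 3.54q = 248.96 - 2.75q → q* = 37.5485.
Consumer price on the demand curve at q*: 248.96 − 2.75×37.5485 = 145.7016.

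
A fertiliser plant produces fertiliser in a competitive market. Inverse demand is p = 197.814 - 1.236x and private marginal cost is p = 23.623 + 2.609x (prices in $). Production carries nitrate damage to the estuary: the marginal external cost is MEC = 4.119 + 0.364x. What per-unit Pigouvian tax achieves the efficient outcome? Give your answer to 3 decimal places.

tax = $18.827 per unit

Social marginal cost = private MC + MEC = 27.742 + 2.973x.
Set SMC = demand: 27.742 + 2.973x = 197.814 - 1.236x → x* = 40.4067.
The Pigouvian tax equals MEC at x*: 4.119 + 0.364×40.4067 = 18.8270.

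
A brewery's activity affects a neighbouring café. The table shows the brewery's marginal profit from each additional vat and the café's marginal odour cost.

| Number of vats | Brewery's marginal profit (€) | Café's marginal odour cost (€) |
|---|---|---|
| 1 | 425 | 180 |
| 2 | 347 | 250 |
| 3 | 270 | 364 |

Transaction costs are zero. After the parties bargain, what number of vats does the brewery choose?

2

Bargaining reaches the level where marginal profit last exceeds marginal odour cost.
That holds through level 2 (347 ≥ 250) but not at 3 (270 < 364).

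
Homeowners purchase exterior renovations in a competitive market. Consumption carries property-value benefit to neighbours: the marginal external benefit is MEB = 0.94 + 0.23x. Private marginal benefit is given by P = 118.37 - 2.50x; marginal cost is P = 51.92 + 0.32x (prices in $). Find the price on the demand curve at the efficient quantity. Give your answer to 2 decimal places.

P = $53.32

Social marginal benefit = demand + MEB = 119.31 - 2.27x.
Set SMB = MC: 119.31 - 2.27x = 51.92 + 0.32x → x* = 26.0193.
Consumer price on the demand curve at x*: 118.37 − 2.50×26.0193 = 53.3218.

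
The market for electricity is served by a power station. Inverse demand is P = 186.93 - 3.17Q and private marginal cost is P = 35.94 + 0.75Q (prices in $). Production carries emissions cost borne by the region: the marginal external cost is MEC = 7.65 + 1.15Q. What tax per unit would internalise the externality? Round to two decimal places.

Social marginal cost = private MC + MEC = 43.59 + 1.90Q.
Set SMC = demand: 43.59 + 1.90Q = 186.93 - 3.17Q → Q* = 28.2722.
The Pigouvian tax equals MEC at Q*: 7.65 + 1.15×28.2722 = 40.1630.

tax = $40.16 per unit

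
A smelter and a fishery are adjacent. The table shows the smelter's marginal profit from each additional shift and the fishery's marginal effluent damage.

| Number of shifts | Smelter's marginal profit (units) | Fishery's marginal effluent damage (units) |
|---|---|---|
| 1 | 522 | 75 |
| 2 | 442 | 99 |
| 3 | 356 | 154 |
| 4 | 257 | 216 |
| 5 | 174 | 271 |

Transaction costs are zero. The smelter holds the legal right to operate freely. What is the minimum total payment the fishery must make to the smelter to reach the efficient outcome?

Left alone the smelter would choose level 5 (marginal profit stays positive).
Efficient level: k* = 4 (marginal profit ≥ marginal effluent damage through 4).
The fishery must at least cover the smelter's forgone profit from cutting 5→4: 174 = 174.

174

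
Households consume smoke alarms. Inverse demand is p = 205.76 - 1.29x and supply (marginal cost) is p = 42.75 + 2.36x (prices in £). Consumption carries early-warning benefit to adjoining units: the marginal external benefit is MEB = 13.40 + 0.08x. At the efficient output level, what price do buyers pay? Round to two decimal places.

Social marginal benefit = demand + MEB = 219.16 - 1.21x.
Set SMB = MC: 219.16 - 1.21x = 42.75 + 2.36x → x* = 49.4146.
Consumer price on the demand curve at x*: 205.76 − 1.29×49.4146 = 142.0152.

P = £142.02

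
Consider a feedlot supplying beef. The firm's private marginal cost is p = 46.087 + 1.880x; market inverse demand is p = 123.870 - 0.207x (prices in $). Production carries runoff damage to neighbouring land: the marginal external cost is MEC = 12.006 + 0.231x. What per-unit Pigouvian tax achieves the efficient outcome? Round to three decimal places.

tax = $18.561 per unit

Social marginal cost = private MC + MEC = 58.093 + 2.111x.
Set SMC = demand: 58.093 + 2.111x = 123.870 - 0.207x → x* = 28.3766.
The Pigouvian tax equals MEC at x*: 12.006 + 0.231×28.3766 = 18.5610.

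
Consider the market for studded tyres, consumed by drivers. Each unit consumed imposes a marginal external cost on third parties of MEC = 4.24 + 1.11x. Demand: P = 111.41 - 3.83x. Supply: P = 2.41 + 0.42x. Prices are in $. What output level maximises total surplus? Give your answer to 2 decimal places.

Social marginal benefit = demand − MEC = 107.17 - 4.94x.
Set SMB = MC: 107.17 - 4.94x = 2.41 + 0.42x → x* = 19.5448.

x* = 19.54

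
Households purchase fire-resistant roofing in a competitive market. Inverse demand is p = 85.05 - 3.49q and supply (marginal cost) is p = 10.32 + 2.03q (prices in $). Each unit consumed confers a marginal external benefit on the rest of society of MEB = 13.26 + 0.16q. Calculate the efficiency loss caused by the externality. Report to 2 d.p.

DWL = $22.20

Market equilibrium (private): 10.32 + 2.03q = 85.05 - 3.49q → q_m = 13.5380.
Social marginal benefit = demand + MEB = 98.31 - 3.33q.
Set SMB = MC: 98.31 - 3.33q = 10.32 + 2.03q → q* = 16.4160.
Height of the DWL triangle at q_m is SMB(q_m) − MC(q_m) = MEB(q_m) = 15.4261.
DWL = ½ × 2.8780 × 15.4261 = 22.1982.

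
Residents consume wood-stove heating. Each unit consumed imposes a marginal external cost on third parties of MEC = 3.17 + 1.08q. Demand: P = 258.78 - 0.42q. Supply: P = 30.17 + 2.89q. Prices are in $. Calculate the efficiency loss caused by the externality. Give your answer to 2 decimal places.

DWL = $688.71

Market equilibrium (private): 30.17 + 2.89q = 258.78 - 0.42q → q_m = 69.0665.
Social marginal benefit = demand − MEC = 255.61 - 1.50q.
Set SMB = MC: 255.61 - 1.50q = 30.17 + 2.89q → q* = 51.3531.
The welfare-loss triangle has base |q_m − q*| and height MEC(q_m) (the vertical gap between SMB and MC is zero at q* and MEC at q_m).
DWL = ½ × 17.7134 × 77.7618 = 688.7129.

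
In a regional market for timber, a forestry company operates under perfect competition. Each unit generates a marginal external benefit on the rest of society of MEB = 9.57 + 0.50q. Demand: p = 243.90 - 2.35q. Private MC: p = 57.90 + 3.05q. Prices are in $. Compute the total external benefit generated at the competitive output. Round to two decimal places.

Market equilibrium (private): 57.90 + 3.05q = 243.90 - 2.35q → q_m = 34.4444.
Total external benefit = ∫₀^{q_m} (9.57 + 0.50q) dq = 9.57×34.4444 + ½×0.50×34.4444² = 626.2371.

$626.24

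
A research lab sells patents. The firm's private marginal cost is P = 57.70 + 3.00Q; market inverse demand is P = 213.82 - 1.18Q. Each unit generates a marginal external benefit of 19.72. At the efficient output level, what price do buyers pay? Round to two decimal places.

Social marginal cost = private MC − MEB = 37.98 + 3.00Q.
Set SMC = demand: 37.98 + 3.00Q = 213.82 - 1.18Q → Q* = 42.0670.
Consumer price on the demand curve at Q*: 213.82 − 1.18×42.0670 = 164.1809.

P = 164.18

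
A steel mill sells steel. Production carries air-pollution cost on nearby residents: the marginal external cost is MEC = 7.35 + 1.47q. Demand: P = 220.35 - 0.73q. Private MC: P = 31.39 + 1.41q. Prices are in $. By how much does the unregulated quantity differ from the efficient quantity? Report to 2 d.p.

Market equilibrium (private): 31.39 + 1.41q = 220.35 - 0.73q → q_m = 88.2991.
Social marginal cost = private MC + MEC = 38.74 + 2.88q.
Set SMC = demand: 38.74 + 2.88q = 220.35 - 0.73q → q* = 50.3075.
Gap = |88.2991 − 50.3075| = 37.9916.

37.99 units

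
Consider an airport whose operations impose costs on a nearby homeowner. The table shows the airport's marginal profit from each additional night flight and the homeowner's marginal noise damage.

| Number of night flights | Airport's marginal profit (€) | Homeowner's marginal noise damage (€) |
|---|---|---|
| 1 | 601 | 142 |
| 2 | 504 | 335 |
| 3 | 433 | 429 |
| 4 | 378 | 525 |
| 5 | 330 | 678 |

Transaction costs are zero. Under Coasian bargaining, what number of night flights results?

3

Bargaining reaches the level where marginal profit last exceeds marginal noise damage.
That holds through level 3 (433 ≥ 429) but not at 4 (378 < 525).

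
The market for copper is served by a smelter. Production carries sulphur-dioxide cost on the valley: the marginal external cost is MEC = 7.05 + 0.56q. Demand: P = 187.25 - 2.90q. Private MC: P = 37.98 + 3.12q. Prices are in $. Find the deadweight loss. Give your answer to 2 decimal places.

DWL = $33.31

Market equilibrium (private): 37.98 + 3.12q = 187.25 - 2.90q → q_m = 24.7957.
Social marginal cost = private MC + MEC = 45.03 + 3.68q.
Set SMC = demand: 45.03 + 3.68q = 187.25 - 2.90q → q* = 21.6140.
The welfare-loss triangle has base |q_m − q*| and height MEC(q_m) (the vertical gap between SMC and demand is zero at q* and MEC at q_m).
DWL = ½ × 3.1817 × 20.9356 = 33.3054.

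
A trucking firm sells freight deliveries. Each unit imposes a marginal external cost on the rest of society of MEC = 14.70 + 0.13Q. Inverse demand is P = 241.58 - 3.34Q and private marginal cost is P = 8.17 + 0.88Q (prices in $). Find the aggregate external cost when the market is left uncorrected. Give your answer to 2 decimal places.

Market equilibrium (private): 8.17 + 0.88Q = 241.58 - 3.34Q → Q_m = 55.3104.
Total external cost = ∫₀^{Q_m} (14.70 + 0.13Q) dQ = 14.70×55.3104 + ½×0.13×55.3104² = 1011.9135.

$1011.91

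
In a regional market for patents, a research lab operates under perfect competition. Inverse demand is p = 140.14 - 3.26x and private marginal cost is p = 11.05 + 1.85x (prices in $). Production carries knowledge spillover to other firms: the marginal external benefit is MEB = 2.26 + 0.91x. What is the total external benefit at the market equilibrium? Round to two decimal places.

$347.46

Market equilibrium (private): 11.05 + 1.85x = 140.14 - 3.26x → x_m = 25.2622.
Total external benefit = ∫₀^{x_m} (2.26 + 0.91x) dx = 2.26×25.2622 + ½×0.91×25.2622² = 347.4639.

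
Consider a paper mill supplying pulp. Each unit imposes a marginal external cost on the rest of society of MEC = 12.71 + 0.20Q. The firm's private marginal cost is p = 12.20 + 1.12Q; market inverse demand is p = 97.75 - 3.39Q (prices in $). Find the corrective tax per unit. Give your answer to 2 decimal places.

tax = $15.80 per unit

Social marginal cost = private MC + MEC = 24.91 + 1.32Q.
Set SMC = demand: 24.91 + 1.32Q = 97.75 - 3.39Q → Q* = 15.4650.
The Pigouvian tax equals MEC at Q*: 12.71 + 0.20×15.4650 = 15.8030.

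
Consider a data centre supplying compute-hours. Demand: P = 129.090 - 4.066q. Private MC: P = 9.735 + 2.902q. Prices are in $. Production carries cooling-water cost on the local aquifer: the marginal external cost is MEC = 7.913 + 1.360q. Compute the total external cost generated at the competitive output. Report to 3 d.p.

$335.056

Market equilibrium (private): 9.735 + 2.902q = 129.090 - 4.066q → q_m = 17.1290.
Total external cost = ∫₀^{q_m} (7.913 + 1.360q) dq = 7.913×17.1290 + ½×1.360×17.1290² = 335.0556.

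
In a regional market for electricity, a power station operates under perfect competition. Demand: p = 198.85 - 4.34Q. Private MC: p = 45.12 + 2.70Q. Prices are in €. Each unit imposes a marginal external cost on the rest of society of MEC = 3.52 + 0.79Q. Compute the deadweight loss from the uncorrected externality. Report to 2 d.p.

DWL = €27.55

Market equilibrium (private): 45.12 + 2.70Q = 198.85 - 4.34Q → Q_m = 21.8366.
Social marginal cost = private MC + MEC = 48.64 + 3.49Q.
Set SMC = demand: 48.64 + 3.49Q = 198.85 - 4.34Q → Q* = 19.1839.
Between Q* and Q_m the wedge SMC − demand runs linearly from 0 to MEC(Q_m), so the loss is a triangle.
DWL = ½ × 2.6527 × 20.7710 = 27.5496.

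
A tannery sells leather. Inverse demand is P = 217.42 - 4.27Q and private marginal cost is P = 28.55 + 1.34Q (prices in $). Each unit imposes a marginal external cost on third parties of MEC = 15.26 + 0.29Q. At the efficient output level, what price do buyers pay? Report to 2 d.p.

P = $91.77

Social marginal cost = private MC + MEC = 43.81 + 1.63Q.
Set SMC = demand: 43.81 + 1.63Q = 217.42 - 4.27Q → Q* = 29.4254.
Consumer price on the demand curve at Q*: 217.42 − 4.27×29.4254 = 91.7735.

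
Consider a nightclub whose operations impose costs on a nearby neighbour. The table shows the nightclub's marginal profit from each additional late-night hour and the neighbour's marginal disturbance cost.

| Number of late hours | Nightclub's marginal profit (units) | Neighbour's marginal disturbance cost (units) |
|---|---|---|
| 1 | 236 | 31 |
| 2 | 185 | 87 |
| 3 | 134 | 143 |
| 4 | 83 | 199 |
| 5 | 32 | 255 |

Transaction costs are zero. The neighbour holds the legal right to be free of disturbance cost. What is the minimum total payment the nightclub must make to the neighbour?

118

Efficient level: marginal profit ≥ marginal disturbance cost through level 2, so k* = 2.
With the neighbour holding the right, the nightclub must at least compensate total damage at k*: 31 + 87 = 118.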